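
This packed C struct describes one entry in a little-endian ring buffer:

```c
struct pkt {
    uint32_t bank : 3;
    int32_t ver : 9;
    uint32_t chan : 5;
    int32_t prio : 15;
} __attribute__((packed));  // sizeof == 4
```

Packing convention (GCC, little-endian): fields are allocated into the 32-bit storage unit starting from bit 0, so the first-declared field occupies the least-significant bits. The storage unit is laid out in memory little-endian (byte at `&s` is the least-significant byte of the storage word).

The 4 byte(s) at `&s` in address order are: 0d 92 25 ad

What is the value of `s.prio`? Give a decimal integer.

[0]=0x0d [1]=0x92 [2]=0x25 [3]=0xad (little-endian) → word 0xad25920d
bank:3 @ bit 0 → (0xad25920d>>0)&0x7 = 0x5
ver:9 @ bit 3 → (0xad25920d>>3)&0x1ff = 0x41
chan:5 @ bit 12 → (0xad25920d>>12)&0x1f = 0x19
prio:15 @ bit 17 → (0xad25920d>>17)&0x7fff = 0x5692  ←
prio signed 15b, MSB=1: 22162 - 32768 = -10606

-10606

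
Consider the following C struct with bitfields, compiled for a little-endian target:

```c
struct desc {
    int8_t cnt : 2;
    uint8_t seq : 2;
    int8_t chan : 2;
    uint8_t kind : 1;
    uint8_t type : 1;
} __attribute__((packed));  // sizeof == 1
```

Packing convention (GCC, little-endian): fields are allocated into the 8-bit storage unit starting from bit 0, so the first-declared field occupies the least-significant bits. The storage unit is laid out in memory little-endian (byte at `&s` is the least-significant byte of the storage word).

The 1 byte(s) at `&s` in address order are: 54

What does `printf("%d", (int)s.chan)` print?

1

[0]=0x54 (little-endian) → word 0x54
cnt [0+:2] = (word>>0) & 0x3 = 0
seq [2+:2] = (word>>2) & 0x3 = 1
chan [4+:2] = (word>>4) & 0x3 = 1  ←
kind [6+:1] = (word>>6) & 0x1 = 1
type [7+:1] = (word>>7) & 0x1 = 0
chan signed 2b, MSB=0: value = 1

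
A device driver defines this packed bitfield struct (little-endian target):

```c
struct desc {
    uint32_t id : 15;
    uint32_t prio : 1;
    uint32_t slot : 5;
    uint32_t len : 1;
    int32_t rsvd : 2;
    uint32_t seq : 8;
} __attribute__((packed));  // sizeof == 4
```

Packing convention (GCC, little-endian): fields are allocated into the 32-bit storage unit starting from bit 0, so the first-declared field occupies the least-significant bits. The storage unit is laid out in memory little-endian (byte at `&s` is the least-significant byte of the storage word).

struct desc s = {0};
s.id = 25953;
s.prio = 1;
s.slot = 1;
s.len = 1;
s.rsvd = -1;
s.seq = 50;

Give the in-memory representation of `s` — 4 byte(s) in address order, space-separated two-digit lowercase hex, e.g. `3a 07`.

id:15 = 25953 → 0x6561 << 0 → word 0x00006561
prio:1 = 1 → 0x1 << 15 → word 0x0000e561
slot:5 = 1 → 0x1 << 16 → word 0x0001e561
len:1 = 1 → 0x1 << 21 → word 0x0021e561
rsvd:2 = -1 → 0x3 << 22 → word 0x00e1e561
seq:8 = 50 → 0x32 << 24 → word 0x32e1e561
word = 0x32e1e561 → little-endian bytes:
  [0]=0x61  [1]=0xe5  [2]=0xe1  [3]=0x32

61 e5 e1 32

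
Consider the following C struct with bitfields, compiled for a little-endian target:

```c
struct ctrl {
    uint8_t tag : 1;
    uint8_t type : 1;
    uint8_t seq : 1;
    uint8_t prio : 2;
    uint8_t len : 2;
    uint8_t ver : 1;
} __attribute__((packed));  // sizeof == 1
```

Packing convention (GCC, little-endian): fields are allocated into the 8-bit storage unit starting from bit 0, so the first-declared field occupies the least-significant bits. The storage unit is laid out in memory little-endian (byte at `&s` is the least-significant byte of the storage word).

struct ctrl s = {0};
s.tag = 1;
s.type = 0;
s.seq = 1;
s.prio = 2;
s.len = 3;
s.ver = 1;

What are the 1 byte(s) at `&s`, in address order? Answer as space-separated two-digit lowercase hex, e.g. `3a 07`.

f5

[0+:1] tag=1 & 0x1 = 0x1; word=0x01
[1+:1] type=0 & 0x1 = 0x0; word=0x01
[2+:1] seq=1 & 0x1 = 0x1; word=0x05
[3+:2] prio=2 & 0x3 = 0x2; word=0x15
[5+:2] len=3 & 0x3 = 0x3; word=0x75
[7+:1] ver=1 & 0x1 = 0x1; word=0xf5
word = 0xf5 → little-endian bytes:
  [0]=0xf5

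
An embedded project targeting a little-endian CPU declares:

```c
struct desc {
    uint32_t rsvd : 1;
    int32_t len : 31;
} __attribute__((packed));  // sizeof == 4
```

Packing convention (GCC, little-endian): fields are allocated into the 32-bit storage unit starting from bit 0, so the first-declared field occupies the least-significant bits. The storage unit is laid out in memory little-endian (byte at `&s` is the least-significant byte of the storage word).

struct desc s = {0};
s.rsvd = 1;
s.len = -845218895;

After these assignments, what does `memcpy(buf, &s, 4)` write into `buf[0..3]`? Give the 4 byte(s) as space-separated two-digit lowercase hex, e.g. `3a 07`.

63 f7 3d 9b

rsvd (1b) val=1 bits=0x1 at bit 0: 0x00000001
len (31b) val=-845218895 bits=0x4d9efbb1 at bit 1: 0x9b3df763
word = 0x9b3df763 → little-endian bytes:
  [0]=0x63  [1]=0xf7  [2]=0x3d  [3]=0x9b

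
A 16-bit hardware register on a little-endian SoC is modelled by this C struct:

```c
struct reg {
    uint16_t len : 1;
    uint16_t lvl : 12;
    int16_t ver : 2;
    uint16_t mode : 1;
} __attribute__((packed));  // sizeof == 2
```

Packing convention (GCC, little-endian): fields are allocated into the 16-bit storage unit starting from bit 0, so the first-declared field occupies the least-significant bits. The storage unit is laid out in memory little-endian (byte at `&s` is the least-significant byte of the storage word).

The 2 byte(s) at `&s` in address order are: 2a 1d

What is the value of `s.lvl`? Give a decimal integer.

3733

[0]=0x2a [1]=0x1d (little-endian) → word 0x1d2a
len:1 @ bit 0 → (0x1d2a>>0)&0x1 = 0x0
lvl:12 @ bit 1 → (0x1d2a>>1)&0xfff = 0xe95  ←
ver:2 @ bit 13 → (0x1d2a>>13)&0x3 = 0x0
mode:1 @ bit 15 → (0x1d2a>>15)&0x1 = 0x0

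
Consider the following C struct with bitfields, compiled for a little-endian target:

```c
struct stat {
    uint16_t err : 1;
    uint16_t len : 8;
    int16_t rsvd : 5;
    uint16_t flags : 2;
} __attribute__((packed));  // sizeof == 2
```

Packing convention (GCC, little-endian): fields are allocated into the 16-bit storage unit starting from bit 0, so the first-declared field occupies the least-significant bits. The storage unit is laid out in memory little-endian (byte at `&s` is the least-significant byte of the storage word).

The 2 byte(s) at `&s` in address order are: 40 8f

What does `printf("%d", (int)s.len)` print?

160

[0]=0x40 [1]=0x8f (little-endian) → word 0x8f40
err:1 @ bit 0 → (0x8f40>>0)&0x1 = 0x0
len:8 @ bit 1 → (0x8f40>>1)&0xff = 0xa0  ←
rsvd:5 @ bit 9 → (0x8f40>>9)&0x1f = 0x7
flags:2 @ bit 14 → (0x8f40>>14)&0x3 = 0x2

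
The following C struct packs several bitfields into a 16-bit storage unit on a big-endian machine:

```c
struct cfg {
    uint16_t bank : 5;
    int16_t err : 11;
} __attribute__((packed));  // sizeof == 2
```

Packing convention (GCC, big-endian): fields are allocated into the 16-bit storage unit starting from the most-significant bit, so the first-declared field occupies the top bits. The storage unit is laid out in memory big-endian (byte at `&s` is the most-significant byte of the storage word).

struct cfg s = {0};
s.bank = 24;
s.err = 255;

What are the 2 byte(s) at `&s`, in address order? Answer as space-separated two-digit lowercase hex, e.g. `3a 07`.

bank (5b) val=24 bits=0x18 at bit 11: 0xc000
err (11b) val=255 bits=0xff at bit 0: 0xc0ff
word = 0xc0ff → big-endian bytes:
  [0]=0xc0  [1]=0xff

c0 ff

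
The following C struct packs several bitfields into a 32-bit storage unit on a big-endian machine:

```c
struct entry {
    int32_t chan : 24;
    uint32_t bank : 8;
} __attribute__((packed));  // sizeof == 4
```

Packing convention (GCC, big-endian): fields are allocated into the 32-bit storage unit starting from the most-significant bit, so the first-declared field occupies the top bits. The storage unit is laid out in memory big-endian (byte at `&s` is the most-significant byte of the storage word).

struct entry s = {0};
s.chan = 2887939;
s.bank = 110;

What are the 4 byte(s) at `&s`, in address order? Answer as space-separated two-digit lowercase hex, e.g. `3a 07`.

chan (24b) val=2887939 bits=0x2c1103 at bit 8: 0x2c110300
bank (8b) val=110 bits=0x6e at bit 0: 0x2c11036e
word = 0x2c11036e → big-endian bytes:
  [0]=0x2c  [1]=0x11  [2]=0x03  [3]=0x6e

2c 11 03 6e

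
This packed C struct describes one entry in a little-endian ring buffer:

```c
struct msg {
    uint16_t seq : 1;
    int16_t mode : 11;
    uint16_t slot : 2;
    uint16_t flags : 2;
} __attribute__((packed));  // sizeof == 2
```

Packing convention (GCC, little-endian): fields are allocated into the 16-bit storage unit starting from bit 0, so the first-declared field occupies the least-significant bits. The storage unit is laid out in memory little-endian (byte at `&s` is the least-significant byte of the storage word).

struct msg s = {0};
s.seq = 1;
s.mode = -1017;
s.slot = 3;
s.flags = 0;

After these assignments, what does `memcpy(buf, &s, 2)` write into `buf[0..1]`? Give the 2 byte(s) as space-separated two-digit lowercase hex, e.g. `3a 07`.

seq (1b) val=1 bits=0x1 at bit 0: 0x0001
mode (11b) val=-1017 bits=0x407 at bit 1: 0x080f
slot (2b) val=3 bits=0x3 at bit 12: 0x380f
flags (2b) val=0 bits=0x0 at bit 14: 0x380f
word = 0x380f → little-endian bytes:
  [0]=0x0f  [1]=0x38

0f 38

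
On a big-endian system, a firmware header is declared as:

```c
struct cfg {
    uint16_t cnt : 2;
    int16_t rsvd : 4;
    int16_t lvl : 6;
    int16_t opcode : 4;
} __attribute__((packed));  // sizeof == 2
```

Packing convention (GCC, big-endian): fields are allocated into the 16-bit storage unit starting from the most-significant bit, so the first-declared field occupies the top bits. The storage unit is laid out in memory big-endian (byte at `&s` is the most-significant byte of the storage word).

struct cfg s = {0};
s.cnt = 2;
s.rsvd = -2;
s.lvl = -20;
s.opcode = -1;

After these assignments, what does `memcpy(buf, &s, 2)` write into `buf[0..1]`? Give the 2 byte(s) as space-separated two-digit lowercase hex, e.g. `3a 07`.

ba cf

cnt:2 = 2 → 0x2 << 14 → word 0x8000
rsvd:4 = -2 → 0xe << 10 → word 0xb800
lvl:6 = -20 → 0x2c << 4 → word 0xbac0
opcode:4 = -1 → 0xf << 0 → word 0xbacf
word = 0xbacf → big-endian bytes:
  [0]=0xba  [1]=0xcf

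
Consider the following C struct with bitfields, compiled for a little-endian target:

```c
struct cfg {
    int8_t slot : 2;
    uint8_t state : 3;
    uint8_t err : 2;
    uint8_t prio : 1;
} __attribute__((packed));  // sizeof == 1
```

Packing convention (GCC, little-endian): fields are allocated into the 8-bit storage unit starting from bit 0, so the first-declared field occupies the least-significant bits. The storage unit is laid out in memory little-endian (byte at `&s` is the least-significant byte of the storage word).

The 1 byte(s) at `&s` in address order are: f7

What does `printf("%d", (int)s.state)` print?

[0]=0xf7 (little-endian) → word 0xf7
slot [0+:2] = (word>>0) & 0x3 = 3
state [2+:3] = (word>>2) & 0x7 = 5  ←
err [5+:2] = (word>>5) & 0x3 = 3
prio [7+:1] = (word>>7) & 0x1 = 1

5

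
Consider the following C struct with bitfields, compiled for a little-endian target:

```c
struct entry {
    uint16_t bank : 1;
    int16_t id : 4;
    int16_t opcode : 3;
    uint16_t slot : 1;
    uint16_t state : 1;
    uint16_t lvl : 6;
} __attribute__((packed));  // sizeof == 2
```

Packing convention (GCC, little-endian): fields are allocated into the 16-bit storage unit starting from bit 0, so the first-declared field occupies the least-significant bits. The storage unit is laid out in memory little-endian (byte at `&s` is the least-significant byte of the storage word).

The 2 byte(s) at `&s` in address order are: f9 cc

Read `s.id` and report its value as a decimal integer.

-4

[0]=0xf9 [1]=0xcc (little-endian) → word 0xccf9
bank [0+:1] = (word>>0) & 0x1 = 1
id [1+:4] = (word>>1) & 0xf = 12  ←
opcode [5+:3] = (word>>5) & 0x7 = 7
slot [8+:1] = (word>>8) & 0x1 = 0
state [9+:1] = (word>>9) & 0x1 = 0
lvl [10+:6] = (word>>10) & 0x3f = 51
id signed 4b, MSB=1: 12 - 16 = -4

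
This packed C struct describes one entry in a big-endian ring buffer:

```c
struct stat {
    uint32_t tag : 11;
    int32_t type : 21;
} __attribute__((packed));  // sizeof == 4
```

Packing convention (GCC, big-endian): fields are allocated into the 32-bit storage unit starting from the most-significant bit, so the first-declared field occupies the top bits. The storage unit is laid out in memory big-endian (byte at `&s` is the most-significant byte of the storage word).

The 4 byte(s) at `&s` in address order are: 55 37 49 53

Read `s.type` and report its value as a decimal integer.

-571053

[0]=0x55 [1]=0x37 [2]=0x49 [3]=0x53 (big-endian) → word 0x55374953
tag [21+:11] = (word>>21) & 0x7ff = 681
type [0+:21] = (word>>0) & 0x1fffff = 1526099  ←
type signed 21b, MSB=1: 1526099 - 2097152 = -571053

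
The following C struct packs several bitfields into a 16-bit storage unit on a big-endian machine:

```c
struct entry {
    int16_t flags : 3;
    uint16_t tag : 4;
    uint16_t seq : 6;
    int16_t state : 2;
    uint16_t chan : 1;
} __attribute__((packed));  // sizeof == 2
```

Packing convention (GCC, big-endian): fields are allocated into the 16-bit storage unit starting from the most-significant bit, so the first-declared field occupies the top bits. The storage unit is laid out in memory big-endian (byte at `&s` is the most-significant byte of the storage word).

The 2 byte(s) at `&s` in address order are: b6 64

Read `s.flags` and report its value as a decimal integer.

-3

[0]=0xb6 [1]=0x64 (big-endian) → word 0xb664
flags [13+:3] = (word>>13) & 0x7 = 5  ←
tag [9+:4] = (word>>9) & 0xf = 11
seq [3+:6] = (word>>3) & 0x3f = 12
state [1+:2] = (word>>1) & 0x3 = 2
chan [0+:1] = (word>>0) & 0x1 = 0
flags signed 3b, MSB=1: 5 - 8 = -3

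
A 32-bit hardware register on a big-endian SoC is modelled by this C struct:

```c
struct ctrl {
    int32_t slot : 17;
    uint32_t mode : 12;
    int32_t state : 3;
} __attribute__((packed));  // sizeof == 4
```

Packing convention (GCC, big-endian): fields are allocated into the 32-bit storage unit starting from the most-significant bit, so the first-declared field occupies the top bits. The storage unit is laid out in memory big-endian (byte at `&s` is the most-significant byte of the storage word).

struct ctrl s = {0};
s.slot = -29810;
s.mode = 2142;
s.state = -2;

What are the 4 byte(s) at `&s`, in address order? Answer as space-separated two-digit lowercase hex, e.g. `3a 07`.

c5 c7 42 f6

[15+:17] slot=-29810 & 0x1ffff = 0x18b8e; word=0xc5c70000
[3+:12] mode=2142 & 0xfff = 0x85e; word=0xc5c742f0
[0+:3] state=-2 & 0x7 = 0x6; word=0xc5c742f6
word = 0xc5c742f6 → big-endian bytes:
  [0]=0xc5  [1]=0xc7  [2]=0x42  [3]=0xf6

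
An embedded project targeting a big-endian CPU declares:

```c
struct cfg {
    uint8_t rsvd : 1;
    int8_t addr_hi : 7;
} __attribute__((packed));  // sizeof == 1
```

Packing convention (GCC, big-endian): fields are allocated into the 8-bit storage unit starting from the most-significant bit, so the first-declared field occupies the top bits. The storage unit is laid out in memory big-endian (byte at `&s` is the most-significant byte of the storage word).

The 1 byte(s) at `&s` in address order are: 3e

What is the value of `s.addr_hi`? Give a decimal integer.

62

[0]=0x3e (big-endian) → word 0x3e
rsvd [7+:1] = (word>>7) & 0x1 = 0
addr_hi [0+:7] = (word>>0) & 0x7f = 62  ←
addr_hi signed 7b, MSB=0: value = 62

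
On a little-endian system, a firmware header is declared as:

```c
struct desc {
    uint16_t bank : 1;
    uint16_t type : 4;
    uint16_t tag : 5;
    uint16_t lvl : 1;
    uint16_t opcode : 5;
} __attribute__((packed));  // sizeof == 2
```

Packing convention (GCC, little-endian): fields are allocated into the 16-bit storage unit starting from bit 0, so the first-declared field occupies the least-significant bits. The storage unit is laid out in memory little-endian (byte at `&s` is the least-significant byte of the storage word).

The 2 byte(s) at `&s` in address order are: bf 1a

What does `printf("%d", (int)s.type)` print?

15

[0]=0xbf [1]=0x1a (little-endian) → word 0x1abf
bank:1 @ bit 0 → (0x1abf>>0)&0x1 = 0x1
type:4 @ bit 1 → (0x1abf>>1)&0xf = 0xf  ←
tag:5 @ bit 5 → (0x1abf>>5)&0x1f = 0x15
lvl:1 @ bit 10 → (0x1abf>>10)&0x1 = 0x0
opcode:5 @ bit 11 → (0x1abf>>11)&0x1f = 0x3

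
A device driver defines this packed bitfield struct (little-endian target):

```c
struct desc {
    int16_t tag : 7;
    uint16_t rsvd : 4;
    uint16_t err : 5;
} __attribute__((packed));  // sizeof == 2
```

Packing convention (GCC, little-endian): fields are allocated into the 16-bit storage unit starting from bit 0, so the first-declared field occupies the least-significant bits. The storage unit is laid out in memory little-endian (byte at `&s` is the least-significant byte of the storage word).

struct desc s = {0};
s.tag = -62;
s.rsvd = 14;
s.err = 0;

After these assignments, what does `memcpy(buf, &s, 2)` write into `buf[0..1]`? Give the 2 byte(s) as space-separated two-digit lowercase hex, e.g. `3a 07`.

tag (7b) val=-62 bits=0x42 at bit 0: 0x0042
rsvd (4b) val=14 bits=0xe at bit 7: 0x0742
err (5b) val=0 bits=0x0 at bit 11: 0x0742
word = 0x0742 → little-endian bytes:
  [0]=0x42  [1]=0x07

42 07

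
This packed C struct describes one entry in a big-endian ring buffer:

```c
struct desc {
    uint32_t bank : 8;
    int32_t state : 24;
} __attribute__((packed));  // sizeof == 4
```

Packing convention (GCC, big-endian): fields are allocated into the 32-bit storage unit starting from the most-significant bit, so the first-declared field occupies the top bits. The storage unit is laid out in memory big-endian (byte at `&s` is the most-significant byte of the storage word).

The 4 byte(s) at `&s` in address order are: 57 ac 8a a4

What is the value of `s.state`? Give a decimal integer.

-5469532

[0]=0x57 [1]=0xac [2]=0x8a [3]=0xa4 (big-endian) → word 0x57ac8aa4
bank:8 @ bit 24 → (0x57ac8aa4>>24)&0xff = 0x57
state:24 @ bit 0 → (0x57ac8aa4>>0)&0xffffff = 0xac8aa4  ←
state signed 24b, MSB=1: 11307684 - 16777216 = -5469532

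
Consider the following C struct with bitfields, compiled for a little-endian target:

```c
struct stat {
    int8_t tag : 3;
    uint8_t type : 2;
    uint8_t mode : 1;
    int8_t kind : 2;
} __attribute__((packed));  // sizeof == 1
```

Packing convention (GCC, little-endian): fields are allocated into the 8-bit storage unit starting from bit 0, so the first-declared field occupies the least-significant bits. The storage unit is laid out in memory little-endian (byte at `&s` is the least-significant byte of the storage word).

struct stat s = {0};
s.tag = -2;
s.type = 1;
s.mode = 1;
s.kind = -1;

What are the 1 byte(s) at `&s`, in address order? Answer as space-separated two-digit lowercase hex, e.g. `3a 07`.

ee

tag (3b) val=-2 bits=0x6 at bit 0: 0x06
type (2b) val=1 bits=0x1 at bit 3: 0x0e
mode (1b) val=1 bits=0x1 at bit 5: 0x2e
kind (2b) val=-1 bits=0x3 at bit 6: 0xee
word = 0xee → little-endian bytes:
  [0]=0xee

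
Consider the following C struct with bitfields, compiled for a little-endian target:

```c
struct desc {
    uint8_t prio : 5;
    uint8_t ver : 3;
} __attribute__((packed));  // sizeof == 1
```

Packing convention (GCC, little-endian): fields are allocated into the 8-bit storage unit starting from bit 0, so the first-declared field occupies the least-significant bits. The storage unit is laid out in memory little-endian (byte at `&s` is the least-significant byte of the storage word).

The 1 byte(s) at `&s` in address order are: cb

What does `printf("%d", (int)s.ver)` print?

6

[0]=0xcb (little-endian) → word 0xcb
prio [0+:5] = (word>>0) & 0x1f = 11
ver [5+:3] = (word>>5) & 0x7 = 6  ←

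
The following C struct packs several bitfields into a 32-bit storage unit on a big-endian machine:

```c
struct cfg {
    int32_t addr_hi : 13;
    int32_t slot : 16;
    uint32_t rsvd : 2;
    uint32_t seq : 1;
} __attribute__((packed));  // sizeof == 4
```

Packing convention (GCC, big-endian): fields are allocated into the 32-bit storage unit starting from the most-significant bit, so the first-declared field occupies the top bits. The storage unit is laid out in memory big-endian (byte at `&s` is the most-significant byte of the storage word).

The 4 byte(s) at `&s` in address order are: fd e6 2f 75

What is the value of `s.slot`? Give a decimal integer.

-14866

[0]=0xfd [1]=0xe6 [2]=0x2f [3]=0x75 (big-endian) → word 0xfde62f75
addr_hi:13 @ bit 19 → (0xfde62f75>>19)&0x1fff = 0x1fbc
slot:16 @ bit 3 → (0xfde62f75>>3)&0xffff = 0xc5ee  ←
rsvd:2 @ bit 1 → (0xfde62f75>>1)&0x3 = 0x2
seq:1 @ bit 0 → (0xfde62f75>>0)&0x1 = 0x1
slot signed 16b, MSB=1: 50670 - 65536 = -14866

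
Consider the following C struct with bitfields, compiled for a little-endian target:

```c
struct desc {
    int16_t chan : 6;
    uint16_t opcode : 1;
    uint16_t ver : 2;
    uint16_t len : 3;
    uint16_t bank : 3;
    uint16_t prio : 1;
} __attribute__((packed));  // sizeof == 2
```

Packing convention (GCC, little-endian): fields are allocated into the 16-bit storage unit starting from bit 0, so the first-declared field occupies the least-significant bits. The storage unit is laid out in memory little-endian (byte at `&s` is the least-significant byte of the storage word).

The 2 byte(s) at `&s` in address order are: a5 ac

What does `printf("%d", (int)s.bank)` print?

[0]=0xa5 [1]=0xac (little-endian) → word 0xaca5
chan [0+:6] = (word>>0) & 0x3f = 37
opcode [6+:1] = (word>>6) & 0x1 = 0
ver [7+:2] = (word>>7) & 0x3 = 1
len [9+:3] = (word>>9) & 0x7 = 6
bank [12+:3] = (word>>12) & 0x7 = 2  ←
prio [15+:1] = (word>>15) & 0x1 = 1

2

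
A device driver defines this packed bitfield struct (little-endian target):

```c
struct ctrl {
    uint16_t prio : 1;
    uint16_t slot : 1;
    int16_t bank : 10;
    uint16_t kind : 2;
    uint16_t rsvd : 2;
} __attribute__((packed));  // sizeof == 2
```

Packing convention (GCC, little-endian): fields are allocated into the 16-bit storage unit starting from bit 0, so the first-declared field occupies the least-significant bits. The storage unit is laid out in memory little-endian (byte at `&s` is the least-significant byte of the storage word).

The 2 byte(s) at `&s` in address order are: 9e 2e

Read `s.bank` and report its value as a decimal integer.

-89

[0]=0x9e [1]=0x2e (little-endian) → word 0x2e9e
prio:1 @ bit 0 → (0x2e9e>>0)&0x1 = 0x0
slot:1 @ bit 1 → (0x2e9e>>1)&0x1 = 0x1
bank:10 @ bit 2 → (0x2e9e>>2)&0x3ff = 0x3a7  ←
kind:2 @ bit 12 → (0x2e9e>>12)&0x3 = 0x2
rsvd:2 @ bit 14 → (0x2e9e>>14)&0x3 = 0x0
bank signed 10b, MSB=1: 935 - 1024 = -89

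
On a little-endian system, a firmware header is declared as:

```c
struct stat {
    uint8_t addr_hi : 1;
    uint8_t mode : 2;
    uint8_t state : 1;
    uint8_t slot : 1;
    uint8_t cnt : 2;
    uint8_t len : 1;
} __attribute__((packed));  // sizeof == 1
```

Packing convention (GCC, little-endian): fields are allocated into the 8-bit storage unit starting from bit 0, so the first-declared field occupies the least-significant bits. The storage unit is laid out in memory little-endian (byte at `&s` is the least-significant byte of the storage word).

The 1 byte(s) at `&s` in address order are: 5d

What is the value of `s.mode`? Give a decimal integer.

2

[0]=0x5d (little-endian) → word 0x5d
addr_hi [0+:1] = (word>>0) & 0x1 = 1
mode [1+:2] = (word>>1) & 0x3 = 2  ←
state [3+:1] = (word>>3) & 0x1 = 1
slot [4+:1] = (word>>4) & 0x1 = 1
cnt [5+:2] = (word>>5) & 0x3 = 2
len [7+:1] = (word>>7) & 0x1 = 0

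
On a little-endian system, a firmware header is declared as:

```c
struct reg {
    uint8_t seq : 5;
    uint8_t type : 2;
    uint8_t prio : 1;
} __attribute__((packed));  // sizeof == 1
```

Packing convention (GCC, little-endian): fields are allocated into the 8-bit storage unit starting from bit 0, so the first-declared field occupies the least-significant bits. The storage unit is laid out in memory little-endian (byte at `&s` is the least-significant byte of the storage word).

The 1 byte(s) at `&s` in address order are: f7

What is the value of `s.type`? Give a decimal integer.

3

[0]=0xf7 (little-endian) → word 0xf7
seq:5 @ bit 0 → (0xf7>>0)&0x1f = 0x17
type:2 @ bit 5 → (0xf7>>5)&0x3 = 0x3  ←
prio:1 @ bit 7 → (0xf7>>7)&0x1 = 0x1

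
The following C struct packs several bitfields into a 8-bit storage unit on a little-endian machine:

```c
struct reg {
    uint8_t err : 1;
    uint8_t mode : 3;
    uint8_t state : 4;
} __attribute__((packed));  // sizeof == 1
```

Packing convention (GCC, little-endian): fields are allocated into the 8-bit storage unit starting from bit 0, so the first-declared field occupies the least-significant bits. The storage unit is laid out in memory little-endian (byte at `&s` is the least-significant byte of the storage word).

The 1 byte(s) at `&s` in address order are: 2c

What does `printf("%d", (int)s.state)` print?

2

[0]=0x2c (little-endian) → word 0x2c
err:1 @ bit 0 → (0x2c>>0)&0x1 = 0x0
mode:3 @ bit 1 → (0x2c>>1)&0x7 = 0x6
state:4 @ bit 4 → (0x2c>>4)&0xf = 0x2  ←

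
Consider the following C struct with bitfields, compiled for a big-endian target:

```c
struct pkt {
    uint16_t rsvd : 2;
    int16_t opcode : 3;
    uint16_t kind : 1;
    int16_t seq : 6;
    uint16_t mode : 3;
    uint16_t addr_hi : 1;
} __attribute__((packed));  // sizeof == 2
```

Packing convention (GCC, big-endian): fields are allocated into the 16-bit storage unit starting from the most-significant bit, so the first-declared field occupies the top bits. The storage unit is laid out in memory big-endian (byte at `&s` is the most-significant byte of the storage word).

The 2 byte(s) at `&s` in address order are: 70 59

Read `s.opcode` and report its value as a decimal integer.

-2

[0]=0x70 [1]=0x59 (big-endian) → word 0x7059
rsvd [14+:2] = (word>>14) & 0x3 = 1
opcode [11+:3] = (word>>11) & 0x7 = 6  ←
kind [10+:1] = (word>>10) & 0x1 = 0
seq [4+:6] = (word>>4) & 0x3f = 5
mode [1+:3] = (word>>1) & 0x7 = 4
addr_hi [0+:1] = (word>>0) & 0x1 = 1
opcode signed 3b, MSB=1: 6 - 8 = -2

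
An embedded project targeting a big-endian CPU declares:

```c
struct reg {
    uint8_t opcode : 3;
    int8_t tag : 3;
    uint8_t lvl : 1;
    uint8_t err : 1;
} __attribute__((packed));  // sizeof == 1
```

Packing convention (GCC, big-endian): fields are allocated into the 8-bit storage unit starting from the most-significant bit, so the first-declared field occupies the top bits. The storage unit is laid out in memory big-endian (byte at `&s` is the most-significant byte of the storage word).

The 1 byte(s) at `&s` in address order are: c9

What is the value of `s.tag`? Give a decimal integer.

[0]=0xc9 (big-endian) → word 0xc9
opcode:3 @ bit 5 → (0xc9>>5)&0x7 = 0x6
tag:3 @ bit 2 → (0xc9>>2)&0x7 = 0x2  ←
lvl:1 @ bit 1 → (0xc9>>1)&0x1 = 0x0
err:1 @ bit 0 → (0xc9>>0)&0x1 = 0x1
tag signed 3b, MSB=0: value = 2

2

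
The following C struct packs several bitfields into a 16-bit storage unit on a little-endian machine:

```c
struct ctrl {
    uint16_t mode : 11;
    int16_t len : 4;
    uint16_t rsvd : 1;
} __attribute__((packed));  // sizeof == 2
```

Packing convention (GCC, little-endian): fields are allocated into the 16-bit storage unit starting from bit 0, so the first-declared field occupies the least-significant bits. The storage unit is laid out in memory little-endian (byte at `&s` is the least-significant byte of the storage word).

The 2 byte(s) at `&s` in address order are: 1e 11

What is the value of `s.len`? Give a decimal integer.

2

[0]=0x1e [1]=0x11 (little-endian) → word 0x111e
mode [0+:11] = (word>>0) & 0x7ff = 286
len [11+:4] = (word>>11) & 0xf = 2  ←
rsvd [15+:1] = (word>>15) & 0x1 = 0
len signed 4b, MSB=0: value = 2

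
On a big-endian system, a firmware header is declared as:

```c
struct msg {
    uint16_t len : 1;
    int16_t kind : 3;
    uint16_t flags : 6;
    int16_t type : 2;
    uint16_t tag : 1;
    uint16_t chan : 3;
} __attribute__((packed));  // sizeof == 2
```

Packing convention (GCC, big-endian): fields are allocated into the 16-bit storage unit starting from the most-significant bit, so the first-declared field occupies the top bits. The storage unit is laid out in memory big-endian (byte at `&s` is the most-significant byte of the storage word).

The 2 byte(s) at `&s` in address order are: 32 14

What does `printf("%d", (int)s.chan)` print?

4

[0]=0x32 [1]=0x14 (big-endian) → word 0x3214
len [15+:1] = (word>>15) & 0x1 = 0
kind [12+:3] = (word>>12) & 0x7 = 3
flags [6+:6] = (word>>6) & 0x3f = 8
type [4+:2] = (word>>4) & 0x3 = 1
tag [3+:1] = (word>>3) & 0x1 = 0
chan [0+:3] = (word>>0) & 0x7 = 4  ←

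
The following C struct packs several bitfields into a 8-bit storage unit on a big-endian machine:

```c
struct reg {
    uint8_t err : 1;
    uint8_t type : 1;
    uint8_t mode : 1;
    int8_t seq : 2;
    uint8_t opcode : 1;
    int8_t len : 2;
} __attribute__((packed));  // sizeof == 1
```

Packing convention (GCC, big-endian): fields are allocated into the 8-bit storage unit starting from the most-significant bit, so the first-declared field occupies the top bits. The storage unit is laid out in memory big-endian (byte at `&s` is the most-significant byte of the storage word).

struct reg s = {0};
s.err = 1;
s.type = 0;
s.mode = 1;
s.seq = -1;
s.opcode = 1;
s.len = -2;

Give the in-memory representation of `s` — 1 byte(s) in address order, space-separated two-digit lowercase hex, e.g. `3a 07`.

be

err:1 = 1 → 0x1 << 7 → word 0x80
type:1 = 0 → 0x0 << 6 → word 0x80
mode:1 = 1 → 0x1 << 5 → word 0xa0
seq:2 = -1 → 0x3 << 3 → word 0xb8
opcode:1 = 1 → 0x1 << 2 → word 0xbc
len:2 = -2 → 0x2 << 0 → word 0xbe
word = 0xbe → big-endian bytes:
  [0]=0xbe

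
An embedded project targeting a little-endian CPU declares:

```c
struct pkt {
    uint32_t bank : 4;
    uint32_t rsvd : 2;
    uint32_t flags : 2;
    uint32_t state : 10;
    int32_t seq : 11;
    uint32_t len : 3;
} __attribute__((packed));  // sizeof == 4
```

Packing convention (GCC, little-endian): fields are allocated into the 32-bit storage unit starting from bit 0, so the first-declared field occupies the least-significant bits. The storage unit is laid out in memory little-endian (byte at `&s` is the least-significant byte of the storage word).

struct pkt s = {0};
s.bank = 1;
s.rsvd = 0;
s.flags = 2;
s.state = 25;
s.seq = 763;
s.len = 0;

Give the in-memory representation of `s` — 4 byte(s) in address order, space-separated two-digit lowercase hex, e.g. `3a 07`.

bank (4b) val=1 bits=0x1 at bit 0: 0x00000001
rsvd (2b) val=0 bits=0x0 at bit 4: 0x00000001
flags (2b) val=2 bits=0x2 at bit 6: 0x00000081
state (10b) val=25 bits=0x19 at bit 8: 0x00001981
seq (11b) val=763 bits=0x2fb at bit 18: 0x0bec1981
len (3b) val=0 bits=0x0 at bit 29: 0x0bec1981
word = 0x0bec1981 → little-endian bytes:
  [0]=0x81  [1]=0x19  [2]=0xec  [3]=0x0b

81 19 ec 0b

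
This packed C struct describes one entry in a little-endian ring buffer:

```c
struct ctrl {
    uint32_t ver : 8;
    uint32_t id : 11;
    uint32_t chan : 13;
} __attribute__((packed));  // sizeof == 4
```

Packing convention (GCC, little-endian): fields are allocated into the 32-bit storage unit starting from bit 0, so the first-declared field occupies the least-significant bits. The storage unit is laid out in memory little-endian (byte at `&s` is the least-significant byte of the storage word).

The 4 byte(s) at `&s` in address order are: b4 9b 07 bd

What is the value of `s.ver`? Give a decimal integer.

180

[0]=0xb4 [1]=0x9b [2]=0x07 [3]=0xbd (little-endian) → word 0xbd079bb4
ver:8 @ bit 0 → (0xbd079bb4>>0)&0xff = 0xb4  ←
id:11 @ bit 8 → (0xbd079bb4>>8)&0x7ff = 0x79b
chan:13 @ bit 19 → (0xbd079bb4>>19)&0x1fff = 0x17a0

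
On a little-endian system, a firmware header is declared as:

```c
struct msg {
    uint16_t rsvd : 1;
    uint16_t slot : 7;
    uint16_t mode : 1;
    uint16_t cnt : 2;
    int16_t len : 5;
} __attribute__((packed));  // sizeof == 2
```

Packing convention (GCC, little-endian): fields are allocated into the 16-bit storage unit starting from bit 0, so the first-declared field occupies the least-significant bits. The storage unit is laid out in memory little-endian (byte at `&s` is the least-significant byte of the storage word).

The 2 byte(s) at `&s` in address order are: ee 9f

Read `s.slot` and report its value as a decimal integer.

119

[0]=0xee [1]=0x9f (little-endian) → word 0x9fee
rsvd:1 @ bit 0 → (0x9fee>>0)&0x1 = 0x0
slot:7 @ bit 1 → (0x9fee>>1)&0x7f = 0x77  ←
mode:1 @ bit 8 → (0x9fee>>8)&0x1 = 0x1
cnt:2 @ bit 9 → (0x9fee>>9)&0x3 = 0x3
len:5 @ bit 11 → (0x9fee>>11)&0x1f = 0x13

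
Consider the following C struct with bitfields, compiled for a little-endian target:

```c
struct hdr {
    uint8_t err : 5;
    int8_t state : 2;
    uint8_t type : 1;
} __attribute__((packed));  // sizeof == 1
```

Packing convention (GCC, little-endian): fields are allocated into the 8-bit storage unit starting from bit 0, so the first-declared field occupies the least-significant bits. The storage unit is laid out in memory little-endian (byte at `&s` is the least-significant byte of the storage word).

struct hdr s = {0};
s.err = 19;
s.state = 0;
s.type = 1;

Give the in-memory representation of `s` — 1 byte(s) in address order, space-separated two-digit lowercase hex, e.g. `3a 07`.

93

err:5 = 19 → 0x13 << 0 → word 0x13
state:2 = 0 → 0x0 << 5 → word 0x13
type:1 = 1 → 0x1 << 7 → word 0x93
word = 0x93 → little-endian bytes:
  [0]=0x93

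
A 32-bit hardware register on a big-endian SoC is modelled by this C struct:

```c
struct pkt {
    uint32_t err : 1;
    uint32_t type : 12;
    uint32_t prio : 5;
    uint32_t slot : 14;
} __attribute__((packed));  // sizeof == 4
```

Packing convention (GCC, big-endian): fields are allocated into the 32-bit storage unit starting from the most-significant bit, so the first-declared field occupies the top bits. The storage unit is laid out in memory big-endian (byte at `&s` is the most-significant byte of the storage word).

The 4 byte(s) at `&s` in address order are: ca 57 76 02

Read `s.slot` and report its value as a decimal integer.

13826

[0]=0xca [1]=0x57 [2]=0x76 [3]=0x02 (big-endian) → word 0xca577602
err [31+:1] = (word>>31) & 0x1 = 1
type [19+:12] = (word>>19) & 0xfff = 2378
prio [14+:5] = (word>>14) & 0x1f = 29
slot [0+:14] = (word>>0) & 0x3fff = 13826  ←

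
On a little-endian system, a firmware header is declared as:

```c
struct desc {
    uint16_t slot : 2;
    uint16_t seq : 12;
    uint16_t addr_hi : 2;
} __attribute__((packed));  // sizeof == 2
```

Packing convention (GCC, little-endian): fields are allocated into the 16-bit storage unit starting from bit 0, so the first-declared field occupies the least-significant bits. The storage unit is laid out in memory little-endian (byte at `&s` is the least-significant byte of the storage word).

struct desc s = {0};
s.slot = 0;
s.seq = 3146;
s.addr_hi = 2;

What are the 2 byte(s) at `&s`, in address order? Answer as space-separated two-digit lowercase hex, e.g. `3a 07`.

28 b1

slot (2b) val=0 bits=0x0 at bit 0: 0x0000
seq (12b) val=3146 bits=0xc4a at bit 2: 0x3128
addr_hi (2b) val=2 bits=0x2 at bit 14: 0xb128
word = 0xb128 → little-endian bytes:
  [0]=0x28  [1]=0xb1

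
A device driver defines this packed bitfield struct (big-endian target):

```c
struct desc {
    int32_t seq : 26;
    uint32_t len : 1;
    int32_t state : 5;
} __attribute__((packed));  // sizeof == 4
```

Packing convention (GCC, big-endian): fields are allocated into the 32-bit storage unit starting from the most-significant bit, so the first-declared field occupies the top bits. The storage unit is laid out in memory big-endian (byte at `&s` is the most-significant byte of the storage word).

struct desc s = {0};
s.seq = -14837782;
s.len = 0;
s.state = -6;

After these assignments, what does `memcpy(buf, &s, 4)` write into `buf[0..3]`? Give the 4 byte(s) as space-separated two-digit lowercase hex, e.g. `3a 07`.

c7 65 fa 9a

seq (26b) val=-14837782 bits=0x31d97ea at bit 6: 0xc765fa80
len (1b) val=0 bits=0x0 at bit 5: 0xc765fa80
state (5b) val=-6 bits=0x1a at bit 0: 0xc765fa9a
word = 0xc765fa9a → big-endian bytes:
  [0]=0xc7  [1]=0x65  [2]=0xfa  [3]=0x9a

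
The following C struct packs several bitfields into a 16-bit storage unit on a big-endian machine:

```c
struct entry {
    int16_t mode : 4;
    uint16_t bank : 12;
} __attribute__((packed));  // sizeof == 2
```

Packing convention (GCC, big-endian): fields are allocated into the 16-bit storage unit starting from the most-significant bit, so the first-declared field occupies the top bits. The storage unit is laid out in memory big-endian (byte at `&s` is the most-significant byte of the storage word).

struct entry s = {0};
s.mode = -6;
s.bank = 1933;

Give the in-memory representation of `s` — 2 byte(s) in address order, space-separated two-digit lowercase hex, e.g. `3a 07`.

mode:4 = -6 → 0xa << 12 → word 0xa000
bank:12 = 1933 → 0x78d << 0 → word 0xa78d
word = 0xa78d → big-endian bytes:
  [0]=0xa7  [1]=0x8d

a7 8d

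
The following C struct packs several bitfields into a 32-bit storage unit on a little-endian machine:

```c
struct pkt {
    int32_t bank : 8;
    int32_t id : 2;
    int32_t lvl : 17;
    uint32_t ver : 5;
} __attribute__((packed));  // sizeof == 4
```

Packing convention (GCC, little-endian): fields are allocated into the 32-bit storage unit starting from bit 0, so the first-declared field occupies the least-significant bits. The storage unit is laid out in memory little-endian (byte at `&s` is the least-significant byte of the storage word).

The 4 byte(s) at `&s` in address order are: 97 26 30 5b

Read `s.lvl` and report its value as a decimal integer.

[0]=0x97 [1]=0x26 [2]=0x30 [3]=0x5b (little-endian) → word 0x5b302697
bank [0+:8] = (word>>0) & 0xff = 151
id [8+:2] = (word>>8) & 0x3 = 2
lvl [10+:17] = (word>>10) & 0x1ffff = 52233  ←
ver [27+:5] = (word>>27) & 0x1f = 11
lvl signed 17b, MSB=0: value = 52233

52233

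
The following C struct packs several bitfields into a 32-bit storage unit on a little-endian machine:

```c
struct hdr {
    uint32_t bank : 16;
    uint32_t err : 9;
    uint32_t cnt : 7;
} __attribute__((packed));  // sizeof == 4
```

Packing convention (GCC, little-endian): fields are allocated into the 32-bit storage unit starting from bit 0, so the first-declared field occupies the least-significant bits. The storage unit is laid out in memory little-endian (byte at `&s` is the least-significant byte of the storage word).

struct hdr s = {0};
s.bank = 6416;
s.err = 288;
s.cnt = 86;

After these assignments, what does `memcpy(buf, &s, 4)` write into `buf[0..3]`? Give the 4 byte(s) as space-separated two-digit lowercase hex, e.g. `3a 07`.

[0+:16] bank=6416 & 0xffff = 0x1910; word=0x00001910
[16+:9] err=288 & 0x1ff = 0x120; word=0x01201910
[25+:7] cnt=86 & 0x7f = 0x56; word=0xad201910
word = 0xad201910 → little-endian bytes:
  [0]=0x10  [1]=0x19  [2]=0x20  [3]=0xad

10 19 20 ad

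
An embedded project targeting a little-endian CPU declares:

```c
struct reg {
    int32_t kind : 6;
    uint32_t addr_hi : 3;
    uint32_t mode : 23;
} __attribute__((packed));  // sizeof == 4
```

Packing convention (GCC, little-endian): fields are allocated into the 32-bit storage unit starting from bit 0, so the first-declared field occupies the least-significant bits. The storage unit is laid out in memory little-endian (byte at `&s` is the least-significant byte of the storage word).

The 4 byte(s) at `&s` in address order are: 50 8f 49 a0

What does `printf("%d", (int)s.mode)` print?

5252295

[0]=0x50 [1]=0x8f [2]=0x49 [3]=0xa0 (little-endian) → word 0xa0498f50
kind [0+:6] = (word>>0) & 0x3f = 16
addr_hi [6+:3] = (word>>6) & 0x7 = 5
mode [9+:23] = (word>>9) & 0x7fffff = 5252295  ←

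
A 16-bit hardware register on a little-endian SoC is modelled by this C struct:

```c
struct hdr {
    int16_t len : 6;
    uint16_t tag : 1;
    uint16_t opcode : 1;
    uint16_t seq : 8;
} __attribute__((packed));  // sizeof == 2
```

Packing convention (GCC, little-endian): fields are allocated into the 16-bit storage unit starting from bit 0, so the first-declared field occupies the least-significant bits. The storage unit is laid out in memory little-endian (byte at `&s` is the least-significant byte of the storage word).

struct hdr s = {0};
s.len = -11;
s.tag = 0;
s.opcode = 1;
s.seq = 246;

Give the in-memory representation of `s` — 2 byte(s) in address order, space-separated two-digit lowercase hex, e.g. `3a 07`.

b5 f6

len:6 = -11 → 0x35 << 0 → word 0x0035
tag:1 = 0 → 0x0 << 6 → word 0x0035
opcode:1 = 1 → 0x1 << 7 → word 0x00b5
seq:8 = 246 → 0xf6 << 8 → word 0xf6b5
word = 0xf6b5 → little-endian bytes:
  [0]=0xb5  [1]=0xf6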